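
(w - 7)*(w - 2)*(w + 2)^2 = w^4 - 5*w^3 - 18*w^2 + 20*w + 56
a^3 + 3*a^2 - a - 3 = (a - 1)*(a + 1)*(a + 3)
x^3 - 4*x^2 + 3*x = x*(x - 3)*(x - 1)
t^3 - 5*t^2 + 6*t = t*(t - 3)*(t - 2)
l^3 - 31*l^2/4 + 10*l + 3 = (l - 6)*(l - 2)*(l + 1/4)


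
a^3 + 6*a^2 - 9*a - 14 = (a - 2)*(a + 1)*(a + 7)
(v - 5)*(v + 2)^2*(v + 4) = v^4 + 3*v^3 - 20*v^2 - 84*v - 80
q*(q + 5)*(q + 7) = q^3 + 12*q^2 + 35*q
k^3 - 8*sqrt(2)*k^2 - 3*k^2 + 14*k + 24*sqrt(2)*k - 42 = (k - 3)*(k - 7*sqrt(2))*(k - sqrt(2))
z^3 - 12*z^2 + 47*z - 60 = (z - 5)*(z - 4)*(z - 3)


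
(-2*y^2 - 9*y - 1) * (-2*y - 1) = 4*y^3 + 20*y^2 + 11*y + 1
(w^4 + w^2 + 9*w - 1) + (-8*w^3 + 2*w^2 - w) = w^4 - 8*w^3 + 3*w^2 + 8*w - 1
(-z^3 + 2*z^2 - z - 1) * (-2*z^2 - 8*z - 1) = 2*z^5 + 4*z^4 - 13*z^3 + 8*z^2 + 9*z + 1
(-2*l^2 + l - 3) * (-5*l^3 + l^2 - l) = 10*l^5 - 7*l^4 + 18*l^3 - 4*l^2 + 3*l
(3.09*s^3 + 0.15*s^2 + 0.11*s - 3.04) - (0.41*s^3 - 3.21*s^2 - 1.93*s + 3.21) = 2.68*s^3 + 3.36*s^2 + 2.04*s - 6.25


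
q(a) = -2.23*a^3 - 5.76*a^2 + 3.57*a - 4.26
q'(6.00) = -306.39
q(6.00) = -671.88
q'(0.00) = 3.57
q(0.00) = -4.26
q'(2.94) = -88.12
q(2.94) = -100.22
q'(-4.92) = -101.69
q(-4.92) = 104.33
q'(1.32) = -23.29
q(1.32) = -14.71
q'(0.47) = -3.32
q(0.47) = -4.09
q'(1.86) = -41.00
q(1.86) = -31.90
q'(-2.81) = -16.88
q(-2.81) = -10.29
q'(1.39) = -25.37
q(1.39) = -16.42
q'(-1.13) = 8.05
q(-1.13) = -12.43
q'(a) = -6.69*a^2 - 11.52*a + 3.57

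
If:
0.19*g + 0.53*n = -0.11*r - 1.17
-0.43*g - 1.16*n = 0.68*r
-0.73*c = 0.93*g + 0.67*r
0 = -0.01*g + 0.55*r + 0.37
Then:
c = -165.91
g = 129.02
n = -48.81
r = 1.67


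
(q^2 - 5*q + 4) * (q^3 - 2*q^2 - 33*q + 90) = q^5 - 7*q^4 - 19*q^3 + 247*q^2 - 582*q + 360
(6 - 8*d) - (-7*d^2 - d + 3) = 7*d^2 - 7*d + 3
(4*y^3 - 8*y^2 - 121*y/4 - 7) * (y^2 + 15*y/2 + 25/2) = 4*y^5 + 22*y^4 - 161*y^3/4 - 2671*y^2/8 - 3445*y/8 - 175/2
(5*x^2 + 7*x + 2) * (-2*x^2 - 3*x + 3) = -10*x^4 - 29*x^3 - 10*x^2 + 15*x + 6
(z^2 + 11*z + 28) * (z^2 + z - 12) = z^4 + 12*z^3 + 27*z^2 - 104*z - 336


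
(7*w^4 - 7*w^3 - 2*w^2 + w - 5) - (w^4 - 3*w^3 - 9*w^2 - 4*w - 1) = 6*w^4 - 4*w^3 + 7*w^2 + 5*w - 4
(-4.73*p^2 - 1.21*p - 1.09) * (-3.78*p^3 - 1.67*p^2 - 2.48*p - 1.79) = 17.8794*p^5 + 12.4729*p^4 + 17.8713*p^3 + 13.2878*p^2 + 4.8691*p + 1.9511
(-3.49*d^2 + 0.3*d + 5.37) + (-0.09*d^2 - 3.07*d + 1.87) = -3.58*d^2 - 2.77*d + 7.24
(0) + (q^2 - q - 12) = q^2 - q - 12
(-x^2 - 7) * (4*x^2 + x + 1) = -4*x^4 - x^3 - 29*x^2 - 7*x - 7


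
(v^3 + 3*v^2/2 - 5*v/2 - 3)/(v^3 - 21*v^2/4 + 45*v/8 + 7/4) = 4*(2*v^3 + 3*v^2 - 5*v - 6)/(8*v^3 - 42*v^2 + 45*v + 14)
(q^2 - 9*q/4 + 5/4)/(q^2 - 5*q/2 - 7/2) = (-4*q^2 + 9*q - 5)/(2*(-2*q^2 + 5*q + 7))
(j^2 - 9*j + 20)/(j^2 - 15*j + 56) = (j^2 - 9*j + 20)/(j^2 - 15*j + 56)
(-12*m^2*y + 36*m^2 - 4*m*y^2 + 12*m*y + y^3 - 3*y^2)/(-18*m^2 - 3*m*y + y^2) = (2*m*y - 6*m + y^2 - 3*y)/(3*m + y)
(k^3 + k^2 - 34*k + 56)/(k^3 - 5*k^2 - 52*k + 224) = (k - 2)/(k - 8)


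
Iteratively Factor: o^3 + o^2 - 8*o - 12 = (o + 2)*(o^2 - o - 6) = (o - 3)*(o + 2)*(o + 2)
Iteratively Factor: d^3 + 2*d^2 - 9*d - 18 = (d + 2)*(d^2 - 9) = (d - 3)*(d + 2)*(d + 3)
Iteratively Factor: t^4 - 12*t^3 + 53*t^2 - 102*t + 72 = (t - 3)*(t^3 - 9*t^2 + 26*t - 24) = (t - 3)*(t - 2)*(t^2 - 7*t + 12) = (t - 4)*(t - 3)*(t - 2)*(t - 3)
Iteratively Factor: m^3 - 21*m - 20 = (m + 4)*(m^2 - 4*m - 5) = (m - 5)*(m + 4)*(m + 1)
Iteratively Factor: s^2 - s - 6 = (s - 3)*(s + 2)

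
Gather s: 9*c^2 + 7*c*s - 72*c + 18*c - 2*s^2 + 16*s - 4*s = 9*c^2 - 54*c - 2*s^2 + s*(7*c + 12)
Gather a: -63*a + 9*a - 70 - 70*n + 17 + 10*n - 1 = -54*a - 60*n - 54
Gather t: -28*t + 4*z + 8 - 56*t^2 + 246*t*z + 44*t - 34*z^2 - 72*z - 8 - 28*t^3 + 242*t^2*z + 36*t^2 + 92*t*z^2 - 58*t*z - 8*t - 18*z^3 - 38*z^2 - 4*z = -28*t^3 + t^2*(242*z - 20) + t*(92*z^2 + 188*z + 8) - 18*z^3 - 72*z^2 - 72*z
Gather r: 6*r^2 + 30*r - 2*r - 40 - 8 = 6*r^2 + 28*r - 48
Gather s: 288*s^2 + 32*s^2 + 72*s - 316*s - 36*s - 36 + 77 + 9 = 320*s^2 - 280*s + 50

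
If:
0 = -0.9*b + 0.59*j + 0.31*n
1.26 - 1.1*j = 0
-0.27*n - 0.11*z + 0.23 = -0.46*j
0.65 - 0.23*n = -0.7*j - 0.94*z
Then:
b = 1.83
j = 1.15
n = 3.12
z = -0.78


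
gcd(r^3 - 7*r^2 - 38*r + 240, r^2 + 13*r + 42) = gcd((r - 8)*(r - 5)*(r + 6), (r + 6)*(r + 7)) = r + 6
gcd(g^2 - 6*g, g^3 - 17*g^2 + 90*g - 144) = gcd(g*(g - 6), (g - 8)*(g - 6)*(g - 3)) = g - 6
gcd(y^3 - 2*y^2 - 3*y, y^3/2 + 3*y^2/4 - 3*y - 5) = 1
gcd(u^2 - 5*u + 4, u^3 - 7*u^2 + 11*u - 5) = u - 1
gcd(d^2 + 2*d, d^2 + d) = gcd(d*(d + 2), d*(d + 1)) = d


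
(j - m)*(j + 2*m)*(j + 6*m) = j^3 + 7*j^2*m + 4*j*m^2 - 12*m^3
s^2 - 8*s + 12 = (s - 6)*(s - 2)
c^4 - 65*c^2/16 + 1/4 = (c - 2)*(c - 1/4)*(c + 1/4)*(c + 2)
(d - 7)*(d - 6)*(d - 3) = d^3 - 16*d^2 + 81*d - 126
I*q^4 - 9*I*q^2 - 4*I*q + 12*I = (q - 3)*(q + 2)^2*(I*q - I)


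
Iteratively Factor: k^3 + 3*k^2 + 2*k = (k)*(k^2 + 3*k + 2) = k*(k + 2)*(k + 1)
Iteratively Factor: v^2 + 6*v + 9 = (v + 3)*(v + 3)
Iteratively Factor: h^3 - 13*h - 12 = (h - 4)*(h^2 + 4*h + 3) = (h - 4)*(h + 3)*(h + 1)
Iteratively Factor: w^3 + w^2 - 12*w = (w)*(w^2 + w - 12) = w*(w - 3)*(w + 4)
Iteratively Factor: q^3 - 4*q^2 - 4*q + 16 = (q - 4)*(q^2 - 4) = (q - 4)*(q + 2)*(q - 2)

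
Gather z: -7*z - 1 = -7*z - 1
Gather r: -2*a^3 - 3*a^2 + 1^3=-2*a^3 - 3*a^2 + 1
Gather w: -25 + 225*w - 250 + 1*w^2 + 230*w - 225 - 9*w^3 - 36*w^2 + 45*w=-9*w^3 - 35*w^2 + 500*w - 500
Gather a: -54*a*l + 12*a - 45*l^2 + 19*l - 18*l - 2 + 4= a*(12 - 54*l) - 45*l^2 + l + 2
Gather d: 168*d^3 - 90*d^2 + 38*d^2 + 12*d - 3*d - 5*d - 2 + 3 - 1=168*d^3 - 52*d^2 + 4*d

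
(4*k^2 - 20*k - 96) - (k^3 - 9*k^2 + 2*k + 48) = -k^3 + 13*k^2 - 22*k - 144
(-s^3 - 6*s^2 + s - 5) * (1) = -s^3 - 6*s^2 + s - 5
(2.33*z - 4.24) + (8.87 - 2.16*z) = 0.17*z + 4.63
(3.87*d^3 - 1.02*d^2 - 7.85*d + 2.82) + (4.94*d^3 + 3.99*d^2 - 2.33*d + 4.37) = 8.81*d^3 + 2.97*d^2 - 10.18*d + 7.19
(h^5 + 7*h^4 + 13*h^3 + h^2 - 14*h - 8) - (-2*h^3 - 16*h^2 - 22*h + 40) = h^5 + 7*h^4 + 15*h^3 + 17*h^2 + 8*h - 48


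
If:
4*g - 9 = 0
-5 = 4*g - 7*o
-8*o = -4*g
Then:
No Solution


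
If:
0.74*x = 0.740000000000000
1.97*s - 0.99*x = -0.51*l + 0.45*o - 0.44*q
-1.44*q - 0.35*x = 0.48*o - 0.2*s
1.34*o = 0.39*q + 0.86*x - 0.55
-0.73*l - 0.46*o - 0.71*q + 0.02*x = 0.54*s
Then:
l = -0.39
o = 0.17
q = -0.20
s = 0.69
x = 1.00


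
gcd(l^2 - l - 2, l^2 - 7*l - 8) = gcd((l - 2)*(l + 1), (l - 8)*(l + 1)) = l + 1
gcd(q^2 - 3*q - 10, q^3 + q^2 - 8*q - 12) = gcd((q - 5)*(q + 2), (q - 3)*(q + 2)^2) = q + 2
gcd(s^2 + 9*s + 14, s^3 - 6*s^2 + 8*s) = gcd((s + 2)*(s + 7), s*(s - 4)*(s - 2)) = 1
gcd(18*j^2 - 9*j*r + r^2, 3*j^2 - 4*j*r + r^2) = -3*j + r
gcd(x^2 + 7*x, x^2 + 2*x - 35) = x + 7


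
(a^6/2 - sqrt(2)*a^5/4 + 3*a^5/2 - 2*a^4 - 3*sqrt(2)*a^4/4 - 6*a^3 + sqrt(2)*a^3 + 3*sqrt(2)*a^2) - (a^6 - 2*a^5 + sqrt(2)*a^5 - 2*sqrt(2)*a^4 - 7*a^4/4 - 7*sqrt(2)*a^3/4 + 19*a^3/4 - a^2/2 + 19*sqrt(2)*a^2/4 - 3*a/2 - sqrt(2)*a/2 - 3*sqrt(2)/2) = -a^6/2 - 5*sqrt(2)*a^5/4 + 7*a^5/2 - a^4/4 + 5*sqrt(2)*a^4/4 - 43*a^3/4 + 11*sqrt(2)*a^3/4 - 7*sqrt(2)*a^2/4 + a^2/2 + sqrt(2)*a/2 + 3*a/2 + 3*sqrt(2)/2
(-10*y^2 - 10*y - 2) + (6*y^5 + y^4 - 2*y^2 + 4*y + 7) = 6*y^5 + y^4 - 12*y^2 - 6*y + 5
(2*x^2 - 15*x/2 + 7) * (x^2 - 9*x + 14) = 2*x^4 - 51*x^3/2 + 205*x^2/2 - 168*x + 98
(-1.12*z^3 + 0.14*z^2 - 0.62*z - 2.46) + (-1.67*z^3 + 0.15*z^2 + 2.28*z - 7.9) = -2.79*z^3 + 0.29*z^2 + 1.66*z - 10.36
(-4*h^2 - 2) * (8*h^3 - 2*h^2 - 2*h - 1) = -32*h^5 + 8*h^4 - 8*h^3 + 8*h^2 + 4*h + 2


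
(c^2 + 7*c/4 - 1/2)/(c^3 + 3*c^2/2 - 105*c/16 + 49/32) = 8*(c + 2)/(8*c^2 + 14*c - 49)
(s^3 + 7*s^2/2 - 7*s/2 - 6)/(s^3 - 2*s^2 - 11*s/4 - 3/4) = 2*(-2*s^3 - 7*s^2 + 7*s + 12)/(-4*s^3 + 8*s^2 + 11*s + 3)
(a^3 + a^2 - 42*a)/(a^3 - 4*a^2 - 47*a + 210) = a/(a - 5)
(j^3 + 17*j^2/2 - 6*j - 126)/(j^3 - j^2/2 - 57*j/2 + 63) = (j + 6)/(j - 3)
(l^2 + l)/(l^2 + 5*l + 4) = l/(l + 4)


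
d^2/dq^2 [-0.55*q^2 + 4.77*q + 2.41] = -1.10000000000000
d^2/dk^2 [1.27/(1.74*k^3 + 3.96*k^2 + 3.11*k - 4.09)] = (-(13.2588*k + 10.0584)*(1.74*k^3 + 3.96*k^2 + 3.11*k - 4.09) + 1.27*(5.22*k^2 + 7.92*k + 3.11)*(10.44*k^2 + 15.84*k + 6.22))/(1.74*k^3 + 3.96*k^2 + 3.11*k - 4.09)^3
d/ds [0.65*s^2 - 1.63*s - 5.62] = 1.3*s - 1.63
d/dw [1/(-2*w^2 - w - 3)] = (4*w + 1)/(2*w^2 + w + 3)^2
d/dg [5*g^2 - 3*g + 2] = 10*g - 3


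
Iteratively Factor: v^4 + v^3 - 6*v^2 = (v)*(v^3 + v^2 - 6*v) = v*(v + 3)*(v^2 - 2*v) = v*(v - 2)*(v + 3)*(v)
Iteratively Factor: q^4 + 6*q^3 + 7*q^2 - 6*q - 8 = (q + 2)*(q^3 + 4*q^2 - q - 4) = (q + 2)*(q + 4)*(q^2 - 1) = (q - 1)*(q + 2)*(q + 4)*(q + 1)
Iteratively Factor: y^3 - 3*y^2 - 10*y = (y - 5)*(y^2 + 2*y) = (y - 5)*(y + 2)*(y)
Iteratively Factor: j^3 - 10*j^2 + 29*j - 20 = (j - 4)*(j^2 - 6*j + 5) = (j - 4)*(j - 1)*(j - 5)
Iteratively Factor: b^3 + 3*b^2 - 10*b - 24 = (b + 4)*(b^2 - b - 6) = (b - 3)*(b + 4)*(b + 2)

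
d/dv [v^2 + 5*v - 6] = 2*v + 5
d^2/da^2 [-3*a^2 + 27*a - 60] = -6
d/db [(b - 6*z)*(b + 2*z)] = 2*b - 4*z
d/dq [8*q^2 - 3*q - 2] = 16*q - 3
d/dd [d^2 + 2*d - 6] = 2*d + 2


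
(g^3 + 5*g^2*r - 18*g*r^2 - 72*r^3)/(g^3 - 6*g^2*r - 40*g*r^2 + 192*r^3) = (-g - 3*r)/(-g + 8*r)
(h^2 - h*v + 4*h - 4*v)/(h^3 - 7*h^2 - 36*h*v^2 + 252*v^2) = (h^2 - h*v + 4*h - 4*v)/(h^3 - 7*h^2 - 36*h*v^2 + 252*v^2)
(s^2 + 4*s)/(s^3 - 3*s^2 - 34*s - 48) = s*(s + 4)/(s^3 - 3*s^2 - 34*s - 48)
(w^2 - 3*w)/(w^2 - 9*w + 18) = w/(w - 6)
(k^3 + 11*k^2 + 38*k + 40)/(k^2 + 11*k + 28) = (k^2 + 7*k + 10)/(k + 7)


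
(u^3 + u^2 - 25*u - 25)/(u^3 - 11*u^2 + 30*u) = (u^2 + 6*u + 5)/(u*(u - 6))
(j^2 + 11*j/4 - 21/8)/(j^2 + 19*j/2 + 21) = (j - 3/4)/(j + 6)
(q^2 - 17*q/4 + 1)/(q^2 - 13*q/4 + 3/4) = (q - 4)/(q - 3)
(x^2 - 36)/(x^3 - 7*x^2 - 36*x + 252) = 1/(x - 7)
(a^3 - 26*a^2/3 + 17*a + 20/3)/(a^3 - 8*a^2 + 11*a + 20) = (a + 1/3)/(a + 1)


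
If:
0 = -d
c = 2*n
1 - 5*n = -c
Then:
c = 2/3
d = 0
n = 1/3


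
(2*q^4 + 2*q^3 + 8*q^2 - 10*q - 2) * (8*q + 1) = 16*q^5 + 18*q^4 + 66*q^3 - 72*q^2 - 26*q - 2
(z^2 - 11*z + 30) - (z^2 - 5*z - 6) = 36 - 6*z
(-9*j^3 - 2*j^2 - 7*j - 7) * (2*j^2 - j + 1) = -18*j^5 + 5*j^4 - 21*j^3 - 9*j^2 - 7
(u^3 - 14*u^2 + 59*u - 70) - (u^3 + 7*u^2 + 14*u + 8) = -21*u^2 + 45*u - 78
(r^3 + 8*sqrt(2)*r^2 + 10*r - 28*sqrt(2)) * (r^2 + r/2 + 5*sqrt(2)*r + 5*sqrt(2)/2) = r^5 + r^4/2 + 13*sqrt(2)*r^4 + 13*sqrt(2)*r^3/2 + 90*r^3 + 22*sqrt(2)*r^2 + 45*r^2 - 280*r + 11*sqrt(2)*r - 140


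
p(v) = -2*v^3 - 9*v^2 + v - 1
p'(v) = -6*v^2 - 18*v + 1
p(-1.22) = -11.98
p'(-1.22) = 14.03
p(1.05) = -12.19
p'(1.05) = -24.52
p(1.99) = -50.41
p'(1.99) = -58.58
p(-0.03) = -1.04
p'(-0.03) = 1.53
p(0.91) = -9.05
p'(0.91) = -20.35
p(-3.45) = -29.45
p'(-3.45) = -8.32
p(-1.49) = -15.86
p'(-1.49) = 14.50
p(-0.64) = -4.80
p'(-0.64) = 10.06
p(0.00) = -1.00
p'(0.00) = 1.00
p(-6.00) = 101.00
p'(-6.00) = -107.00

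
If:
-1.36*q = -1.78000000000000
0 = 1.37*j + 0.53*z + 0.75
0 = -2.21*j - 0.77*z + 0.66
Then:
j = 7.97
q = 1.31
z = -22.01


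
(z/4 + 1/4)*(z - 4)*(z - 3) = z^3/4 - 3*z^2/2 + 5*z/4 + 3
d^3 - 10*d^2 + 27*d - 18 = (d - 6)*(d - 3)*(d - 1)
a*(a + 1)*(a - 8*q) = a^3 - 8*a^2*q + a^2 - 8*a*q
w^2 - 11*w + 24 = (w - 8)*(w - 3)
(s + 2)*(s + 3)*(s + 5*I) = s^3 + 5*s^2 + 5*I*s^2 + 6*s + 25*I*s + 30*I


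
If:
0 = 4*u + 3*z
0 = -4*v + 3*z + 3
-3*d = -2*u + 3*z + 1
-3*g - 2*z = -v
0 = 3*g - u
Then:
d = -31/12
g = -3/8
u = -9/8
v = 15/8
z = 3/2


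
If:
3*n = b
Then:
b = 3*n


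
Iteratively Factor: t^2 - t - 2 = (t - 2)*(t + 1)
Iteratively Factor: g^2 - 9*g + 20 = (g - 4)*(g - 5)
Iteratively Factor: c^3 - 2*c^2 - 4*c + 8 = (c - 2)*(c^2 - 4) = (c - 2)^2*(c + 2)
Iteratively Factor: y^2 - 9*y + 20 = (y - 4)*(y - 5)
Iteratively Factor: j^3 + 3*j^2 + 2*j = (j)*(j^2 + 3*j + 2) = j*(j + 1)*(j + 2)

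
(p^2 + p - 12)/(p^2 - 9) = (p + 4)/(p + 3)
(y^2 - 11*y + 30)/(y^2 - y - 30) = (y - 5)/(y + 5)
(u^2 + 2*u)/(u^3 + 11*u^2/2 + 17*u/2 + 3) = 2*u/(2*u^2 + 7*u + 3)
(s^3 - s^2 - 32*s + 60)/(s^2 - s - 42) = (s^2 - 7*s + 10)/(s - 7)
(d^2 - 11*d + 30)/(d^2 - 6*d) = (d - 5)/d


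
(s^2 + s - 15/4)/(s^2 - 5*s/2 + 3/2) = (s + 5/2)/(s - 1)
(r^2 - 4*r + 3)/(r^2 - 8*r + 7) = (r - 3)/(r - 7)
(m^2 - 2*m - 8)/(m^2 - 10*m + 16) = (m^2 - 2*m - 8)/(m^2 - 10*m + 16)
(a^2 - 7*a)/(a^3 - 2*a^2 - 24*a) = (7 - a)/(-a^2 + 2*a + 24)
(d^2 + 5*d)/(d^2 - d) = (d + 5)/(d - 1)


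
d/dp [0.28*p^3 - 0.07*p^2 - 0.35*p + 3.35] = 0.84*p^2 - 0.14*p - 0.35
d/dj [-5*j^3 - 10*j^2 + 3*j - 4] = -15*j^2 - 20*j + 3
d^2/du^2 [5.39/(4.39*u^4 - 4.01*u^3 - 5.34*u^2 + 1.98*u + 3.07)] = ((-283.9452*u^2 + 129.6834*u + 57.5652)*(4.39*u^4 - 4.01*u^3 - 5.34*u^2 + 1.98*u + 3.07) + 5.39*(17.56*u^3 - 12.03*u^2 - 10.68*u + 1.98)*(35.12*u^3 - 24.06*u^2 - 21.36*u + 3.96))/(4.39*u^4 - 4.01*u^3 - 5.34*u^2 + 1.98*u + 3.07)^3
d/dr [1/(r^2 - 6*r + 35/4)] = 32*(3 - r)/(4*r^2 - 24*r + 35)^2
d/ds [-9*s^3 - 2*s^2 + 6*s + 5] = -27*s^2 - 4*s + 6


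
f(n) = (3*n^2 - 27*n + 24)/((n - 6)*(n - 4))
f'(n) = (6*n - 27)/((n - 6)*(n - 4)) - (3*n^2 - 27*n + 24)/((n - 6)*(n - 4)^2) - (3*n^2 - 27*n + 24)/((n - 6)^2*(n - 4))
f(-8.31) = 2.59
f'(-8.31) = -0.05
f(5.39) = 40.54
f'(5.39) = 31.00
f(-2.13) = 1.91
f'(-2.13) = -0.25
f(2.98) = -9.68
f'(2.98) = -15.66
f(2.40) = -4.08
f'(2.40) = -5.87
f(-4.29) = 2.29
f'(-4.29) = -0.12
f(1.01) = -0.01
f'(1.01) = -1.41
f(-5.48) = 2.41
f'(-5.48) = -0.09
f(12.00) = 2.75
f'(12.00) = 0.14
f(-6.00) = 2.45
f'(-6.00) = -0.08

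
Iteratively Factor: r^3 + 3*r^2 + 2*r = (r + 2)*(r^2 + r) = (r + 1)*(r + 2)*(r)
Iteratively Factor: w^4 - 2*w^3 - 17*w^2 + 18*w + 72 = (w - 3)*(w^3 + w^2 - 14*w - 24) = (w - 3)*(w + 2)*(w^2 - w - 12) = (w - 4)*(w - 3)*(w + 2)*(w + 3)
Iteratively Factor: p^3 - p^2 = (p - 1)*(p^2) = p*(p - 1)*(p)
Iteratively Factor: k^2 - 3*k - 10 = (k - 5)*(k + 2)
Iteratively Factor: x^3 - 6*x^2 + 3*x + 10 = (x - 5)*(x^2 - x - 2) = (x - 5)*(x + 1)*(x - 2)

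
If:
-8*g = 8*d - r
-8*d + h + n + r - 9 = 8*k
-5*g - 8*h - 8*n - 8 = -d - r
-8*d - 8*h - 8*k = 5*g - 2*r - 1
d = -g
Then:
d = 32*n/7 + 76/7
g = -32*n/7 - 76/7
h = 17*n/7 + 50/7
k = -29*n/7 - 621/56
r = 0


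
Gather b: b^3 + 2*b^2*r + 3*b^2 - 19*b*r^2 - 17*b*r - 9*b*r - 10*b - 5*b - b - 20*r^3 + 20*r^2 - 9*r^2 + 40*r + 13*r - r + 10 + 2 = b^3 + b^2*(2*r + 3) + b*(-19*r^2 - 26*r - 16) - 20*r^3 + 11*r^2 + 52*r + 12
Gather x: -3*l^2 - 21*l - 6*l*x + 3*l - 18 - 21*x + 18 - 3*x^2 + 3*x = -3*l^2 - 18*l - 3*x^2 + x*(-6*l - 18)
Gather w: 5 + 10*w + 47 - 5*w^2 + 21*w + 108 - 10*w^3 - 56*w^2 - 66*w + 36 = -10*w^3 - 61*w^2 - 35*w + 196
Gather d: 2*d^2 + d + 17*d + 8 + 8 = 2*d^2 + 18*d + 16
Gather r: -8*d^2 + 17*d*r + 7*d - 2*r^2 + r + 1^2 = -8*d^2 + 7*d - 2*r^2 + r*(17*d + 1) + 1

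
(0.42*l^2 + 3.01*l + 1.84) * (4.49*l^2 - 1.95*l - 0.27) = 1.8858*l^4 + 12.6959*l^3 + 2.2787*l^2 - 4.4007*l - 0.4968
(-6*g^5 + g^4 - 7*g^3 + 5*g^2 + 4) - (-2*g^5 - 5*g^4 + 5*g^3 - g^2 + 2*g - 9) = -4*g^5 + 6*g^4 - 12*g^3 + 6*g^2 - 2*g + 13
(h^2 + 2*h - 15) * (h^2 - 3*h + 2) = h^4 - h^3 - 19*h^2 + 49*h - 30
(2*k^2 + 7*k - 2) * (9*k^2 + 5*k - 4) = 18*k^4 + 73*k^3 + 9*k^2 - 38*k + 8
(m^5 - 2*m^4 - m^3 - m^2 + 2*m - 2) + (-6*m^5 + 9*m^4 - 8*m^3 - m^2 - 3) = -5*m^5 + 7*m^4 - 9*m^3 - 2*m^2 + 2*m - 5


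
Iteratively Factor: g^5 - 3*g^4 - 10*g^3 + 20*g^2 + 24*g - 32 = (g - 4)*(g^4 + g^3 - 6*g^2 - 4*g + 8) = (g - 4)*(g - 1)*(g^3 + 2*g^2 - 4*g - 8) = (g - 4)*(g - 1)*(g + 2)*(g^2 - 4) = (g - 4)*(g - 2)*(g - 1)*(g + 2)*(g + 2)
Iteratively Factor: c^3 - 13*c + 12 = (c - 1)*(c^2 + c - 12) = (c - 1)*(c + 4)*(c - 3)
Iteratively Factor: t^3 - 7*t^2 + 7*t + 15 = (t - 5)*(t^2 - 2*t - 3) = (t - 5)*(t + 1)*(t - 3)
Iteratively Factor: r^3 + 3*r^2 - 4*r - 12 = (r - 2)*(r^2 + 5*r + 6) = (r - 2)*(r + 2)*(r + 3)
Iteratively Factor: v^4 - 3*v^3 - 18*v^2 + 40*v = (v)*(v^3 - 3*v^2 - 18*v + 40) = v*(v - 5)*(v^2 + 2*v - 8) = v*(v - 5)*(v + 4)*(v - 2)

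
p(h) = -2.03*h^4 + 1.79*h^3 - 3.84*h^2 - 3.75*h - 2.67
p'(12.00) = -13353.99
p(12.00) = -39601.59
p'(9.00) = -5557.38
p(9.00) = -12361.38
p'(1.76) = -44.90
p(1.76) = -30.88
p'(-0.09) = -3.01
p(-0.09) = -2.37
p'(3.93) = -443.86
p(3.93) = -452.31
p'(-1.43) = 41.96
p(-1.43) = -18.88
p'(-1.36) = 37.05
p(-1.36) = -16.12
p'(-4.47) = 863.11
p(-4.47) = -1032.96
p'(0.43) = -6.71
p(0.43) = -4.92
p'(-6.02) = 2008.61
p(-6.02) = -3175.91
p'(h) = -8.12*h^3 + 5.37*h^2 - 7.68*h - 3.75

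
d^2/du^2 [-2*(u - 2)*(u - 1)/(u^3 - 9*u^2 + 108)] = 4*(-u^4 - 3*u^3 - 93*u^2 + 135*u - 378)/(u^7 - 15*u^6 + 27*u^5 + 459*u^4 - 1296*u^3 - 5832*u^2 + 11664*u + 34992)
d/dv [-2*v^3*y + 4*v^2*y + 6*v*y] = 2*y*(-3*v^2 + 4*v + 3)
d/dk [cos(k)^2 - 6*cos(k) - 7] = 2*(3 - cos(k))*sin(k)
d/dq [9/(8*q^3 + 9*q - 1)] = 27*(-8*q^2 - 3)/(8*q^3 + 9*q - 1)^2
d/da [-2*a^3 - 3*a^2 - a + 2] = -6*a^2 - 6*a - 1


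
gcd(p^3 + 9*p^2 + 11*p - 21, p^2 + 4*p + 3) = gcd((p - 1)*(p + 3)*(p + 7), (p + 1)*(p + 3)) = p + 3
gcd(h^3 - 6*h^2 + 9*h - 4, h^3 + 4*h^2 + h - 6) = h - 1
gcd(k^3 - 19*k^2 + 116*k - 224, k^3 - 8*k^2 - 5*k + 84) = k^2 - 11*k + 28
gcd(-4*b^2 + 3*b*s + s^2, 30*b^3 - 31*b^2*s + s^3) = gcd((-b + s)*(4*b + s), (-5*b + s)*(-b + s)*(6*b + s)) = -b + s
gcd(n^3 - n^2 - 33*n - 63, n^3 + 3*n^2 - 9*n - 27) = n^2 + 6*n + 9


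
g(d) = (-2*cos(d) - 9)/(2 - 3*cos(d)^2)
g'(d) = 2*sin(d)/(2 - 3*cos(d)^2) - 6*(-2*cos(d) - 9)*sin(d)*cos(d)/(2 - 3*cos(d)^2)^2 = 2*(3*cos(d)^2 + 27*cos(d) + 2)*sin(d)/(3*sin(d)^2 - 1)^2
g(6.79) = 36.66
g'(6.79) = 315.11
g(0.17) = 12.00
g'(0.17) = 12.77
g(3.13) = 7.00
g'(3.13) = -0.51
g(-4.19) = -6.39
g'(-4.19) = -11.84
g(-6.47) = 12.23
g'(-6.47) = -14.52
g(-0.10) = 11.33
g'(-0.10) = -6.75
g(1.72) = -4.50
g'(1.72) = -1.03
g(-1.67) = -4.47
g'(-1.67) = 0.33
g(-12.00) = 78.43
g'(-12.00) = 1555.78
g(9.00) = 14.63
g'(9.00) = -68.90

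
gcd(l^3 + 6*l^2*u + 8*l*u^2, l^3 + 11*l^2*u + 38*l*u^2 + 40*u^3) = l^2 + 6*l*u + 8*u^2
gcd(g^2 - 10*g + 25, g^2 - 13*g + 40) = g - 5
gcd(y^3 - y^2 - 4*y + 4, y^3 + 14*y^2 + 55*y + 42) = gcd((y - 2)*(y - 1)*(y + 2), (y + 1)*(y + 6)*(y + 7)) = 1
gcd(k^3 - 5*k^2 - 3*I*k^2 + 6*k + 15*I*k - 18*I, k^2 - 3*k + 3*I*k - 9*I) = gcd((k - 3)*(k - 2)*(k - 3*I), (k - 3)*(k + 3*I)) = k - 3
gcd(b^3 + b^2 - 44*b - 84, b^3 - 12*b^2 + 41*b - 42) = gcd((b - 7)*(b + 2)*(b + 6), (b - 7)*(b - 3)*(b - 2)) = b - 7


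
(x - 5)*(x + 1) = x^2 - 4*x - 5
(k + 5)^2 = k^2 + 10*k + 25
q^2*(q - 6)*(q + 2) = q^4 - 4*q^3 - 12*q^2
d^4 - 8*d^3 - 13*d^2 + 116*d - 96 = (d - 8)*(d - 3)*(d - 1)*(d + 4)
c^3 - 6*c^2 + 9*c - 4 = (c - 4)*(c - 1)^2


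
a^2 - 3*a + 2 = (a - 2)*(a - 1)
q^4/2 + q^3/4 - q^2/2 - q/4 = q*(q/2 + 1/2)*(q - 1)*(q + 1/2)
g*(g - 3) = g^2 - 3*g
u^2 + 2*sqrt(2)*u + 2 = (u + sqrt(2))^2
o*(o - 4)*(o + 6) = o^3 + 2*o^2 - 24*o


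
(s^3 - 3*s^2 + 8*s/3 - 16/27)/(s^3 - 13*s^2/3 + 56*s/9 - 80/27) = (3*s - 1)/(3*s - 5)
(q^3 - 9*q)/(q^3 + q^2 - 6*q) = (q - 3)/(q - 2)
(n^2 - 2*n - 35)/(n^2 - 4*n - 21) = (n + 5)/(n + 3)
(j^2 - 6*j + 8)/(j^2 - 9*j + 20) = (j - 2)/(j - 5)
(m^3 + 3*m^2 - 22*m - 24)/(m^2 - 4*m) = m + 7 + 6/m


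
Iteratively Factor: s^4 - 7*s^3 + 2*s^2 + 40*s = (s + 2)*(s^3 - 9*s^2 + 20*s) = s*(s + 2)*(s^2 - 9*s + 20) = s*(s - 4)*(s + 2)*(s - 5)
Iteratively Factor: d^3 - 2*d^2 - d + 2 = (d - 2)*(d^2 - 1) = (d - 2)*(d - 1)*(d + 1)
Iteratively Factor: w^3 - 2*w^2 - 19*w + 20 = (w + 4)*(w^2 - 6*w + 5) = (w - 1)*(w + 4)*(w - 5)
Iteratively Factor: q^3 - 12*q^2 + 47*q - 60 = (q - 4)*(q^2 - 8*q + 15) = (q - 4)*(q - 3)*(q - 5)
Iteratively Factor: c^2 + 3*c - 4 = (c - 1)*(c + 4)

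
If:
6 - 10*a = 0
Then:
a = 3/5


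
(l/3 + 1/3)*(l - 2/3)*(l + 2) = l^3/3 + 7*l^2/9 - 4/9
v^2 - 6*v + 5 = (v - 5)*(v - 1)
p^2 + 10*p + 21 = (p + 3)*(p + 7)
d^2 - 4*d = d*(d - 4)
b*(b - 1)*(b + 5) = b^3 + 4*b^2 - 5*b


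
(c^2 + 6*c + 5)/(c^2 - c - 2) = (c + 5)/(c - 2)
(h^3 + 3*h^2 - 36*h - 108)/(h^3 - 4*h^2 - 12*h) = (h^2 + 9*h + 18)/(h*(h + 2))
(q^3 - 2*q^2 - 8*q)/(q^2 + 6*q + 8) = q*(q - 4)/(q + 4)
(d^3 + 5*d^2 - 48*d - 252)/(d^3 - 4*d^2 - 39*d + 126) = (d + 6)/(d - 3)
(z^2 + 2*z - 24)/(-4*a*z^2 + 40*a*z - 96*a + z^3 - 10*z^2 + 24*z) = (z + 6)/(-4*a*z + 24*a + z^2 - 6*z)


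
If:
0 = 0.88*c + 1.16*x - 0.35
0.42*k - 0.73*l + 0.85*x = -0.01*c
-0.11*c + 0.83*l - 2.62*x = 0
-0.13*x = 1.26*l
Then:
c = 0.42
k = 0.03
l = 0.00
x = -0.02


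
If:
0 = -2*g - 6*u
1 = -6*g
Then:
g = -1/6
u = 1/18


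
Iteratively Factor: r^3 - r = (r - 1)*(r^2 + r) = (r - 1)*(r + 1)*(r)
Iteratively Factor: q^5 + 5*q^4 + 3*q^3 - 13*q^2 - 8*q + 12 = (q + 3)*(q^4 + 2*q^3 - 3*q^2 - 4*q + 4) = (q - 1)*(q + 3)*(q^3 + 3*q^2 - 4) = (q - 1)*(q + 2)*(q + 3)*(q^2 + q - 2) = (q - 1)*(q + 2)^2*(q + 3)*(q - 1)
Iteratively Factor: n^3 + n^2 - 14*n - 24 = (n + 2)*(n^2 - n - 12) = (n - 4)*(n + 2)*(n + 3)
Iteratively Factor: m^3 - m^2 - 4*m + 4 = (m - 1)*(m^2 - 4) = (m - 1)*(m + 2)*(m - 2)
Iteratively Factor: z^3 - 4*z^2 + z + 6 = (z - 2)*(z^2 - 2*z - 3) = (z - 3)*(z - 2)*(z + 1)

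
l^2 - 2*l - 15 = (l - 5)*(l + 3)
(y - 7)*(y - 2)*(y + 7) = y^3 - 2*y^2 - 49*y + 98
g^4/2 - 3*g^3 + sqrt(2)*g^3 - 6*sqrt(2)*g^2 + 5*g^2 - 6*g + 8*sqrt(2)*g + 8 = (g - 4)*(g - 2)*(sqrt(2)*g/2 + 1)^2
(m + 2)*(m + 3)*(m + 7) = m^3 + 12*m^2 + 41*m + 42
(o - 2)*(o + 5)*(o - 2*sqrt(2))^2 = o^4 - 4*sqrt(2)*o^3 + 3*o^3 - 12*sqrt(2)*o^2 - 2*o^2 + 24*o + 40*sqrt(2)*o - 80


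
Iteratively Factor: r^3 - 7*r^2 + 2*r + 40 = (r - 5)*(r^2 - 2*r - 8) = (r - 5)*(r + 2)*(r - 4)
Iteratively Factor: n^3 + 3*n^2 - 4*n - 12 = (n + 3)*(n^2 - 4) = (n + 2)*(n + 3)*(n - 2)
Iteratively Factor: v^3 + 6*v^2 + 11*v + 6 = (v + 2)*(v^2 + 4*v + 3) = (v + 2)*(v + 3)*(v + 1)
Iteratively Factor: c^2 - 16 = (c - 4)*(c + 4)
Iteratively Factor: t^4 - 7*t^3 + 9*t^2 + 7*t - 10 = (t + 1)*(t^3 - 8*t^2 + 17*t - 10) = (t - 5)*(t + 1)*(t^2 - 3*t + 2) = (t - 5)*(t - 1)*(t + 1)*(t - 2)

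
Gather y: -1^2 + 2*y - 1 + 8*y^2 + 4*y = 8*y^2 + 6*y - 2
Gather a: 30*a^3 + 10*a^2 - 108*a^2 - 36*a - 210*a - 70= 30*a^3 - 98*a^2 - 246*a - 70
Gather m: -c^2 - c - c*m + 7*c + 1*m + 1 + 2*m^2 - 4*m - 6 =-c^2 + 6*c + 2*m^2 + m*(-c - 3) - 5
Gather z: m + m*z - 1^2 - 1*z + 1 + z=m*z + m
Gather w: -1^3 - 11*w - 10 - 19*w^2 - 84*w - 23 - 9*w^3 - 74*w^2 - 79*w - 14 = -9*w^3 - 93*w^2 - 174*w - 48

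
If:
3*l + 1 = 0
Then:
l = -1/3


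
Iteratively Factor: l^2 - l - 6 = (l - 3)*(l + 2)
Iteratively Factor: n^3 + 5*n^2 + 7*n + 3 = (n + 3)*(n^2 + 2*n + 1) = (n + 1)*(n + 3)*(n + 1)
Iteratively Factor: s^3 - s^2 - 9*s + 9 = (s - 3)*(s^2 + 2*s - 3) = (s - 3)*(s - 1)*(s + 3)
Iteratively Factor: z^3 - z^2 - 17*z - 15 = (z - 5)*(z^2 + 4*z + 3) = (z - 5)*(z + 3)*(z + 1)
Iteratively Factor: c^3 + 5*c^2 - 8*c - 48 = (c + 4)*(c^2 + c - 12) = (c - 3)*(c + 4)*(c + 4)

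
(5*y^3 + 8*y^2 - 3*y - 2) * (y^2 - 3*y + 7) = 5*y^5 - 7*y^4 + 8*y^3 + 63*y^2 - 15*y - 14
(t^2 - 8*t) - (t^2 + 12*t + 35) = -20*t - 35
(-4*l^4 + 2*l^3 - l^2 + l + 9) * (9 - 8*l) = 32*l^5 - 52*l^4 + 26*l^3 - 17*l^2 - 63*l + 81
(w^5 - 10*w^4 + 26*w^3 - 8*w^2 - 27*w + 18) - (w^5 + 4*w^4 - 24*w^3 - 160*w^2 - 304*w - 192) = -14*w^4 + 50*w^3 + 152*w^2 + 277*w + 210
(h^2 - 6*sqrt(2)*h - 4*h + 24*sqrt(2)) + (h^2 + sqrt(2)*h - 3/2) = 2*h^2 - 5*sqrt(2)*h - 4*h - 3/2 + 24*sqrt(2)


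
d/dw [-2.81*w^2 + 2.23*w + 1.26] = 2.23 - 5.62*w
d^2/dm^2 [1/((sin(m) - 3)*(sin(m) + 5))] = (-4*sin(m)^4 - 6*sin(m)^3 - 58*sin(m)^2 - 18*sin(m) + 38)/((sin(m) - 3)^3*(sin(m) + 5)^3)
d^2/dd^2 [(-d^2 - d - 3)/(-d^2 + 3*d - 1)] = 4*(2*d^3 + 3*d^2 - 15*d + 14)/(d^6 - 9*d^5 + 30*d^4 - 45*d^3 + 30*d^2 - 9*d + 1)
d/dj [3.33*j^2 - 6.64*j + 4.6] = 6.66*j - 6.64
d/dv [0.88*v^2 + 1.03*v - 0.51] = 1.76*v + 1.03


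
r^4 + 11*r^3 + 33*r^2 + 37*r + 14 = (r + 1)^2*(r + 2)*(r + 7)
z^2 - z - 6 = (z - 3)*(z + 2)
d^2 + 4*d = d*(d + 4)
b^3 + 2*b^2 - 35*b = b*(b - 5)*(b + 7)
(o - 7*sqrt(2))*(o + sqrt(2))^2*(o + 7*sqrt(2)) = o^4 + 2*sqrt(2)*o^3 - 96*o^2 - 196*sqrt(2)*o - 196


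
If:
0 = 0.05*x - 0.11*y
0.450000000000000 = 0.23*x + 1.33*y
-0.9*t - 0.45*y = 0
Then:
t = -0.12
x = 0.54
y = 0.25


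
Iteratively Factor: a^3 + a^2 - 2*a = (a)*(a^2 + a - 2) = a*(a - 1)*(a + 2)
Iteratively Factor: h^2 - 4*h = (h)*(h - 4)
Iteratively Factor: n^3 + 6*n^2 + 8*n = (n)*(n^2 + 6*n + 8) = n*(n + 4)*(n + 2)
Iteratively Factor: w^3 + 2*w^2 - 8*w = (w)*(w^2 + 2*w - 8) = w*(w - 2)*(w + 4)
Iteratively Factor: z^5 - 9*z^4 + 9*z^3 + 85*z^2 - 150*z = (z - 5)*(z^4 - 4*z^3 - 11*z^2 + 30*z) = (z - 5)^2*(z^3 + z^2 - 6*z) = (z - 5)^2*(z - 2)*(z^2 + 3*z) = z*(z - 5)^2*(z - 2)*(z + 3)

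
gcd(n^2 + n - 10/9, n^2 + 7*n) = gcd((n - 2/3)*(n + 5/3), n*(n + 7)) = 1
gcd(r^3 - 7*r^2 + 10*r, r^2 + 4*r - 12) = r - 2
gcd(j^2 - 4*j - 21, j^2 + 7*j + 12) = j + 3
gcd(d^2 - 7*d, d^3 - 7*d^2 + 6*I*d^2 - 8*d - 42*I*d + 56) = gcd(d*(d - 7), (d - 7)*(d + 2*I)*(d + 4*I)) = d - 7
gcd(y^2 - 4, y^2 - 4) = y^2 - 4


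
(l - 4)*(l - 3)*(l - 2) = l^3 - 9*l^2 + 26*l - 24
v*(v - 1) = v^2 - v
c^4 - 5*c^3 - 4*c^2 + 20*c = c*(c - 5)*(c - 2)*(c + 2)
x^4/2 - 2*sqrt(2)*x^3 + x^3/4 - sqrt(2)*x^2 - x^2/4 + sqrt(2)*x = x*(x/2 + 1/2)*(x - 1/2)*(x - 4*sqrt(2))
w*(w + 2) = w^2 + 2*w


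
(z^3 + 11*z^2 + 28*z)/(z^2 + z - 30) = z*(z^2 + 11*z + 28)/(z^2 + z - 30)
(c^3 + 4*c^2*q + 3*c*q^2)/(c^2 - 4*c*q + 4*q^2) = c*(c^2 + 4*c*q + 3*q^2)/(c^2 - 4*c*q + 4*q^2)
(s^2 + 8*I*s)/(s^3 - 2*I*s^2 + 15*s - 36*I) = s*(s + 8*I)/(s^3 - 2*I*s^2 + 15*s - 36*I)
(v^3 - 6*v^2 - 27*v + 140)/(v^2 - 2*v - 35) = v - 4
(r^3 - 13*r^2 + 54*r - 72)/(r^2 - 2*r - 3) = (r^2 - 10*r + 24)/(r + 1)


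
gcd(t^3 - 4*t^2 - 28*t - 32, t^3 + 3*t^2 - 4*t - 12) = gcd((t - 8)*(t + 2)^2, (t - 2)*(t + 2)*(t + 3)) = t + 2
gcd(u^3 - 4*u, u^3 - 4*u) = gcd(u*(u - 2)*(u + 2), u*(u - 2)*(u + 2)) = u^3 - 4*u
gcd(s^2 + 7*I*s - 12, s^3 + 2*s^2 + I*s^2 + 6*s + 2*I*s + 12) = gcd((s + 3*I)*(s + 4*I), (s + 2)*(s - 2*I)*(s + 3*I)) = s + 3*I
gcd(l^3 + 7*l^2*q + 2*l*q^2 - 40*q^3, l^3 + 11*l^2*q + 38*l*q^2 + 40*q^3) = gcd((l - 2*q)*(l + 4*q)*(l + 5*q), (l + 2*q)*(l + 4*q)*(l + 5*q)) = l^2 + 9*l*q + 20*q^2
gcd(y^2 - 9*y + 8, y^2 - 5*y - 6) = 1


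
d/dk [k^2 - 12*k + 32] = 2*k - 12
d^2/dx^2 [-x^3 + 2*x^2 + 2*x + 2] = 4 - 6*x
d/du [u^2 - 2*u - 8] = 2*u - 2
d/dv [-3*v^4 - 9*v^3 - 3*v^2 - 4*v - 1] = -12*v^3 - 27*v^2 - 6*v - 4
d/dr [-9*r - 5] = -9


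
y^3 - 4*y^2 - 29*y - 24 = (y - 8)*(y + 1)*(y + 3)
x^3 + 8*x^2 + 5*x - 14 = (x - 1)*(x + 2)*(x + 7)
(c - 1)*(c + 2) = c^2 + c - 2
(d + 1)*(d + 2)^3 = d^4 + 7*d^3 + 18*d^2 + 20*d + 8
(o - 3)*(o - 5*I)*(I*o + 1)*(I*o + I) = -o^4 + 2*o^3 + 6*I*o^3 + 8*o^2 - 12*I*o^2 - 10*o - 18*I*o - 15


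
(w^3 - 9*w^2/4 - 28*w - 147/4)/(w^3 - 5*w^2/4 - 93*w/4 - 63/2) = (w - 7)/(w - 6)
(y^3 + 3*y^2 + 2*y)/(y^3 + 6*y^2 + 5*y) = (y + 2)/(y + 5)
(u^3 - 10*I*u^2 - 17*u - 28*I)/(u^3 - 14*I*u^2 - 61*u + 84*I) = (u + I)/(u - 3*I)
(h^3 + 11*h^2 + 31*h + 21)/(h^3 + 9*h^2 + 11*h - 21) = (h + 1)/(h - 1)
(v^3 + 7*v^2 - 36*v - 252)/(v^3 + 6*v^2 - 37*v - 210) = (v + 6)/(v + 5)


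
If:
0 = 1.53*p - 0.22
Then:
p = 0.14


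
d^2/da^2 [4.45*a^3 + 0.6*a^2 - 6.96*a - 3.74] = 26.7*a + 1.2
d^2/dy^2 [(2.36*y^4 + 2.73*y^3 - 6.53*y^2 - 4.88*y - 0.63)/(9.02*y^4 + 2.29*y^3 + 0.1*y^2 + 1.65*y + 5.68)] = (-9.09494701772928e-13*y^10 + 346.732407999998*y^9 - 3200.472792*y^8 - 6010.020588*y^7 - 5700.74557*y^6 - 3004.683402*y^5 + 8177.044074*y^4 + 6554.289854*y^3 + 2224.145886*y^2 + 593.632668*y - 332.590894)/(733.870808*y^12 + 558.945948*y^11 + 166.313466*y^10 + 427.136449*y^9 + 1592.717466*y^8 + 738.906459*y^7 + 196.038574*y^6 + 533.770035*y^5 + 1002.778974*y^4 + 231.758013*y^3 + 56.07012*y^2 + 159.69888*y + 183.250432)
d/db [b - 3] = 1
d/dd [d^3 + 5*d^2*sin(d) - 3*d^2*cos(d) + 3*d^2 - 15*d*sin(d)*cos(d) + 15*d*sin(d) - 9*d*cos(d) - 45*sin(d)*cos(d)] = 3*d^2*sin(d) + 5*d^2*cos(d) + 3*d^2 + 19*d*sin(d) + 9*d*cos(d) - 15*d*cos(2*d) + 6*d + 15*sin(d) - 15*sin(2*d)/2 - 9*cos(d) - 45*cos(2*d)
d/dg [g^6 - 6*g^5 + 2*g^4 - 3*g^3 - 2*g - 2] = 6*g^5 - 30*g^4 + 8*g^3 - 9*g^2 - 2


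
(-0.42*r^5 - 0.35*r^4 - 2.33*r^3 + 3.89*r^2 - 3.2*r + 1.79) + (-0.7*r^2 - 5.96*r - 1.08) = -0.42*r^5 - 0.35*r^4 - 2.33*r^3 + 3.19*r^2 - 9.16*r + 0.71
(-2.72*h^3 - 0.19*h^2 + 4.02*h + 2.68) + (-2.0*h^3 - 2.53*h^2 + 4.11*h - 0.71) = -4.72*h^3 - 2.72*h^2 + 8.13*h + 1.97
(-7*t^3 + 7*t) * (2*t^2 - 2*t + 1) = -14*t^5 + 14*t^4 + 7*t^3 - 14*t^2 + 7*t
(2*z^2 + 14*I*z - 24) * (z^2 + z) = 2*z^4 + 2*z^3 + 14*I*z^3 - 24*z^2 + 14*I*z^2 - 24*z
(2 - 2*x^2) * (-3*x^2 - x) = 6*x^4 + 2*x^3 - 6*x^2 - 2*x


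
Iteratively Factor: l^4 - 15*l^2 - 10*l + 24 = (l - 4)*(l^3 + 4*l^2 + l - 6) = (l - 4)*(l + 3)*(l^2 + l - 2) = (l - 4)*(l - 1)*(l + 3)*(l + 2)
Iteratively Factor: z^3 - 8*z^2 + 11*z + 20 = (z - 5)*(z^2 - 3*z - 4) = (z - 5)*(z + 1)*(z - 4)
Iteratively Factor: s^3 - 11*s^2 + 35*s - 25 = (s - 5)*(s^2 - 6*s + 5) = (s - 5)^2*(s - 1)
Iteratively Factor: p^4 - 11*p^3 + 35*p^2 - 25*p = (p)*(p^3 - 11*p^2 + 35*p - 25) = p*(p - 5)*(p^2 - 6*p + 5) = p*(p - 5)*(p - 1)*(p - 5)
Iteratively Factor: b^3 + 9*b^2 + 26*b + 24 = (b + 4)*(b^2 + 5*b + 6) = (b + 2)*(b + 4)*(b + 3)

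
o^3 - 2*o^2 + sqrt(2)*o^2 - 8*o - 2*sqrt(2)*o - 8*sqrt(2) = (o - 4)*(o + 2)*(o + sqrt(2))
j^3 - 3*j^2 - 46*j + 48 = (j - 8)*(j - 1)*(j + 6)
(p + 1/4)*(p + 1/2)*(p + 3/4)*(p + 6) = p^4 + 15*p^3/2 + 155*p^2/16 + 135*p/32 + 9/16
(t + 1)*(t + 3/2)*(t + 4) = t^3 + 13*t^2/2 + 23*t/2 + 6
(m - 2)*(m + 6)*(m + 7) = m^3 + 11*m^2 + 16*m - 84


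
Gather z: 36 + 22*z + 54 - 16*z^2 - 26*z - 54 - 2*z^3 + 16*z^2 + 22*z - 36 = -2*z^3 + 18*z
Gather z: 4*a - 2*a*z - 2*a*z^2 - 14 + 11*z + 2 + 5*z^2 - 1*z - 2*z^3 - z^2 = 4*a - 2*z^3 + z^2*(4 - 2*a) + z*(10 - 2*a) - 12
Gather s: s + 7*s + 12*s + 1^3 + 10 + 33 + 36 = 20*s + 80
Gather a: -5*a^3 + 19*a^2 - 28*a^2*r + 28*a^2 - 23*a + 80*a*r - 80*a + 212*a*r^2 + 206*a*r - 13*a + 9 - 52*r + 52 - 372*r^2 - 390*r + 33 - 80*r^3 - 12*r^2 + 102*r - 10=-5*a^3 + a^2*(47 - 28*r) + a*(212*r^2 + 286*r - 116) - 80*r^3 - 384*r^2 - 340*r + 84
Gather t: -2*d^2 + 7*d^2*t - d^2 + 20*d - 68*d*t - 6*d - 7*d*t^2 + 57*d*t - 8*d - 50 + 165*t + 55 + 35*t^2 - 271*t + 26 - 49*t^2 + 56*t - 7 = -3*d^2 + 6*d + t^2*(-7*d - 14) + t*(7*d^2 - 11*d - 50) + 24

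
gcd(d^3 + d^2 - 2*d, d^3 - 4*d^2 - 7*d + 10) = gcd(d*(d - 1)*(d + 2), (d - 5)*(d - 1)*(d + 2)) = d^2 + d - 2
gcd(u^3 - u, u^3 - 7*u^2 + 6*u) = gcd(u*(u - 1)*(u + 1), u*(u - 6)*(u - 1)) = u^2 - u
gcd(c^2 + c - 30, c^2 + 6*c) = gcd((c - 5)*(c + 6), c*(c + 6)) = c + 6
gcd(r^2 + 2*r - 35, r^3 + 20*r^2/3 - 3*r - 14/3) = r + 7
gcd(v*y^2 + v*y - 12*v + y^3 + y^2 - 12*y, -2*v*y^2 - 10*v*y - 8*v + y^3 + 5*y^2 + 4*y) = y + 4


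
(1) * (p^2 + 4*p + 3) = p^2 + 4*p + 3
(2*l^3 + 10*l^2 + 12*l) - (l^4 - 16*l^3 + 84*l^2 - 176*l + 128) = -l^4 + 18*l^3 - 74*l^2 + 188*l - 128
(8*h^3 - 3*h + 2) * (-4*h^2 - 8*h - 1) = -32*h^5 - 64*h^4 + 4*h^3 + 16*h^2 - 13*h - 2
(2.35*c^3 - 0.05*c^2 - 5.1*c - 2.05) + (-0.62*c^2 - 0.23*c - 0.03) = 2.35*c^3 - 0.67*c^2 - 5.33*c - 2.08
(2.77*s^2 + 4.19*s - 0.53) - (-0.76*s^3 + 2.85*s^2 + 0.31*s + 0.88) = 0.76*s^3 - 0.0800000000000001*s^2 + 3.88*s - 1.41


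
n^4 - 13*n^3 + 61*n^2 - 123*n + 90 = (n - 5)*(n - 3)^2*(n - 2)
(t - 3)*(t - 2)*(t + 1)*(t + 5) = t^4 + t^3 - 19*t^2 + 11*t + 30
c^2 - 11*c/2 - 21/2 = (c - 7)*(c + 3/2)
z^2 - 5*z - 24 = (z - 8)*(z + 3)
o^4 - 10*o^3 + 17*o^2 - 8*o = o*(o - 8)*(o - 1)^2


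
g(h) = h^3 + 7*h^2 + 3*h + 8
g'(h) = 3*h^2 + 14*h + 3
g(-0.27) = 7.68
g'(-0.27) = -0.56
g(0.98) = 18.60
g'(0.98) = 19.60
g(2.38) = 68.27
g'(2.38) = 53.31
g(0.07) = 8.24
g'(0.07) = 3.99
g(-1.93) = 21.10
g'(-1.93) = -12.85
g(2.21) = 59.61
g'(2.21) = 48.59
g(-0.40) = 7.86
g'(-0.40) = -2.12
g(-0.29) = 7.69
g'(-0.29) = -0.81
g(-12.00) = -748.00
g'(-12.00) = 267.00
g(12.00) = 2780.00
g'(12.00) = 603.00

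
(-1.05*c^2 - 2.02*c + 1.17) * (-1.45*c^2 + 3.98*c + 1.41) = 1.5225*c^4 - 1.25*c^3 - 11.2166*c^2 + 1.8084*c + 1.6497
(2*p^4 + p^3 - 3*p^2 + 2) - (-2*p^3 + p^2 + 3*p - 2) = 2*p^4 + 3*p^3 - 4*p^2 - 3*p + 4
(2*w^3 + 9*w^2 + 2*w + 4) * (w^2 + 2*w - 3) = 2*w^5 + 13*w^4 + 14*w^3 - 19*w^2 + 2*w - 12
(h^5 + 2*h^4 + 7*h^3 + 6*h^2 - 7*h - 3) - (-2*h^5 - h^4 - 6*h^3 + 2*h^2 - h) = 3*h^5 + 3*h^4 + 13*h^3 + 4*h^2 - 6*h - 3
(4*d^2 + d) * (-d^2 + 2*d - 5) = -4*d^4 + 7*d^3 - 18*d^2 - 5*d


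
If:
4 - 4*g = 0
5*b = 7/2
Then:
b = 7/10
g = 1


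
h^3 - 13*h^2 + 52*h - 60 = (h - 6)*(h - 5)*(h - 2)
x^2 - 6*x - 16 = (x - 8)*(x + 2)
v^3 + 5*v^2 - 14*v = v*(v - 2)*(v + 7)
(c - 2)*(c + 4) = c^2 + 2*c - 8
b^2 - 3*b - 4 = (b - 4)*(b + 1)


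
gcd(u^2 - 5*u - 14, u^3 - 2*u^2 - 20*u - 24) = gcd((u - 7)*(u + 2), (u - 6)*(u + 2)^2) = u + 2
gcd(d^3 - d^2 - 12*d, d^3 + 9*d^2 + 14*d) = d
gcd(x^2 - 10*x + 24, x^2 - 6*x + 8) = x - 4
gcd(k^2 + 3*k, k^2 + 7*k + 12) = k + 3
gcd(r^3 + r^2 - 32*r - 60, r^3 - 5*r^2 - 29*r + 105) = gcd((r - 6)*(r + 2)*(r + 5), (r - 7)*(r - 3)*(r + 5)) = r + 5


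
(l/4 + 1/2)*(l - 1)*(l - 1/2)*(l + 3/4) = l^4/4 + 5*l^3/16 - 17*l^2/32 - 7*l/32 + 3/16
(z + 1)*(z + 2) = z^2 + 3*z + 2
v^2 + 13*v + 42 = (v + 6)*(v + 7)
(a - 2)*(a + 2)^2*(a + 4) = a^4 + 6*a^3 + 4*a^2 - 24*a - 32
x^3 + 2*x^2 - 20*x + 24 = (x - 2)^2*(x + 6)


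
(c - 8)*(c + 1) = c^2 - 7*c - 8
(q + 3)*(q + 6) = q^2 + 9*q + 18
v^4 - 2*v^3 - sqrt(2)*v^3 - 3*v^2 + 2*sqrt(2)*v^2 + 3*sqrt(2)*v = v*(v - 3)*(v + 1)*(v - sqrt(2))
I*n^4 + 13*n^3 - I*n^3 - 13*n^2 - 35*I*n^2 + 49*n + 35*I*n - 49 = (n - 7*I)^2*(n + I)*(I*n - I)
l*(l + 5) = l^2 + 5*l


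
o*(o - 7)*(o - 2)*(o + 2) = o^4 - 7*o^3 - 4*o^2 + 28*o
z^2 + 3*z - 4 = (z - 1)*(z + 4)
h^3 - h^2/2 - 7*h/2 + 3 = (h - 3/2)*(h - 1)*(h + 2)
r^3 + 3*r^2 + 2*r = r*(r + 1)*(r + 2)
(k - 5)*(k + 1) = k^2 - 4*k - 5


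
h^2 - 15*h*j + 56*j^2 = (h - 8*j)*(h - 7*j)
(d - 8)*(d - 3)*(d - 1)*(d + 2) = d^4 - 10*d^3 + 11*d^2 + 46*d - 48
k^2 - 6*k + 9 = (k - 3)^2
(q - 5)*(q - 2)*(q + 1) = q^3 - 6*q^2 + 3*q + 10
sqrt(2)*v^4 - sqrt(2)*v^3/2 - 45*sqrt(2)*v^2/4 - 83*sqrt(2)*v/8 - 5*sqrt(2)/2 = (v - 4)*(v + 1/2)*(v + 5/2)*(sqrt(2)*v + sqrt(2)/2)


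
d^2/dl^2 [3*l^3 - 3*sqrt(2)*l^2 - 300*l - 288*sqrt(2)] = 18*l - 6*sqrt(2)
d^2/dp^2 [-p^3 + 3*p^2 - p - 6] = 6 - 6*p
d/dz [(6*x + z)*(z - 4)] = 6*x + 2*z - 4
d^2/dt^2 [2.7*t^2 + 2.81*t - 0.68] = 5.40000000000000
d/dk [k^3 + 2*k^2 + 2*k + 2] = 3*k^2 + 4*k + 2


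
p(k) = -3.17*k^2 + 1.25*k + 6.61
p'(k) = 1.25 - 6.34*k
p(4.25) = -45.34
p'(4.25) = -25.70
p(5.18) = -71.97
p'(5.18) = -31.59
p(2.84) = -15.41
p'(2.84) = -16.76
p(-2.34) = -13.67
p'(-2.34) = 16.09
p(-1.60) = -3.51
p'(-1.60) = 11.39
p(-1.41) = -1.45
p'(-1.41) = 10.19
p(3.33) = -24.38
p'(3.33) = -19.86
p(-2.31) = -13.19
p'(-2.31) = 15.90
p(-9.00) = -261.41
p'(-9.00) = 58.31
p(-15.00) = -725.39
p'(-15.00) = 96.35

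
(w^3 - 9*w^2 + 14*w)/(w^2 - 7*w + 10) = w*(w - 7)/(w - 5)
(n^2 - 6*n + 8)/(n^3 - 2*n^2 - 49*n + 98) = (n - 4)/(n^2 - 49)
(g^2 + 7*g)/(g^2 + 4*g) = (g + 7)/(g + 4)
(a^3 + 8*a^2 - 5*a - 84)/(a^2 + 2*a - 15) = (a^2 + 11*a + 28)/(a + 5)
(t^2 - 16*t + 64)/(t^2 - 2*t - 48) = (t - 8)/(t + 6)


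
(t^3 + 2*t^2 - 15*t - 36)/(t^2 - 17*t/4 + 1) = 4*(t^2 + 6*t + 9)/(4*t - 1)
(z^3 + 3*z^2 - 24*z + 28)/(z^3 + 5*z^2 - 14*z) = (z - 2)/z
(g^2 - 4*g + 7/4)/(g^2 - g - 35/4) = (2*g - 1)/(2*g + 5)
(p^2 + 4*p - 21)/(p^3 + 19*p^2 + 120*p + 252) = (p - 3)/(p^2 + 12*p + 36)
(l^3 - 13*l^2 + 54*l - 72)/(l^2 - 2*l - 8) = (l^2 - 9*l + 18)/(l + 2)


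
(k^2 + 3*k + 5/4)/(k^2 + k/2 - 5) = (k + 1/2)/(k - 2)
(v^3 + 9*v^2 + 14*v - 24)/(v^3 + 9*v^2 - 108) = (v^2 + 3*v - 4)/(v^2 + 3*v - 18)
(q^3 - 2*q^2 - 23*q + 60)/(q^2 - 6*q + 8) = (q^2 + 2*q - 15)/(q - 2)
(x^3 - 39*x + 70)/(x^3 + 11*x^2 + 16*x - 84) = (x - 5)/(x + 6)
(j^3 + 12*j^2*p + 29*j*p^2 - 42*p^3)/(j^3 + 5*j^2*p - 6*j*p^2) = (j + 7*p)/j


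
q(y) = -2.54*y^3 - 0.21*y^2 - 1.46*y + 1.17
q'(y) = -7.62*y^2 - 0.42*y - 1.46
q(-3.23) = 89.29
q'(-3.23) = -79.60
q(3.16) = -85.69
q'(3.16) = -78.88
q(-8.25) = 1425.17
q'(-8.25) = -516.63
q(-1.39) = 9.62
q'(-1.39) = -15.60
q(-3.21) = 87.71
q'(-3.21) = -78.63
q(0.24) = 0.77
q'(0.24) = -2.00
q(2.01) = -23.24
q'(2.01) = -33.09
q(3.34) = -100.69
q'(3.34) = -87.87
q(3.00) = -73.68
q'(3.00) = -71.30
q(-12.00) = 4377.57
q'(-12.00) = -1093.70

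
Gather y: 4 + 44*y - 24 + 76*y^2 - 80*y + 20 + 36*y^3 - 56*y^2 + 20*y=36*y^3 + 20*y^2 - 16*y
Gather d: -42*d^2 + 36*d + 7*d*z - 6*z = -42*d^2 + d*(7*z + 36) - 6*z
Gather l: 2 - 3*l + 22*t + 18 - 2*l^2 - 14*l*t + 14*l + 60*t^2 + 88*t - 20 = -2*l^2 + l*(11 - 14*t) + 60*t^2 + 110*t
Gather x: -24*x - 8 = -24*x - 8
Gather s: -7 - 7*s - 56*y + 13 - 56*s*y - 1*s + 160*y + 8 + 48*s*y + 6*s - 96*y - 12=s*(-8*y - 2) + 8*y + 2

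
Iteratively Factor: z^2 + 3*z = (z)*(z + 3)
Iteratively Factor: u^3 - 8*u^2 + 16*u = (u - 4)*(u^2 - 4*u) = (u - 4)^2*(u)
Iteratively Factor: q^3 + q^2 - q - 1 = (q + 1)*(q^2 - 1) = (q + 1)^2*(q - 1)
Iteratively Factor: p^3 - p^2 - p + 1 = (p - 1)*(p^2 - 1) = (p - 1)*(p + 1)*(p - 1)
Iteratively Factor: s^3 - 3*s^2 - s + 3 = (s - 3)*(s^2 - 1) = (s - 3)*(s - 1)*(s + 1)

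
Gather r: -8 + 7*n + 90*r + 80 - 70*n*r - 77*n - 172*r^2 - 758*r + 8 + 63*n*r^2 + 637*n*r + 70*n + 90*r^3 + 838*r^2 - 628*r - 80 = 90*r^3 + r^2*(63*n + 666) + r*(567*n - 1296)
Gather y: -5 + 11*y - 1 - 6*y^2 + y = -6*y^2 + 12*y - 6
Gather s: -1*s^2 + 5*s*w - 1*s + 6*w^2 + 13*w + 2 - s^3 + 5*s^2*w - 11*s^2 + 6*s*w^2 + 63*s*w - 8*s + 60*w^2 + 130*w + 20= -s^3 + s^2*(5*w - 12) + s*(6*w^2 + 68*w - 9) + 66*w^2 + 143*w + 22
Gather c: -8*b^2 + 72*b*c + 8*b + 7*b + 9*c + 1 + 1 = -8*b^2 + 15*b + c*(72*b + 9) + 2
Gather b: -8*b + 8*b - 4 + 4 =0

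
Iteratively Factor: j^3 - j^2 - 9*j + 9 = (j - 1)*(j^2 - 9) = (j - 1)*(j + 3)*(j - 3)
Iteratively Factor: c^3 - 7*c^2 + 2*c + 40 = (c + 2)*(c^2 - 9*c + 20) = (c - 4)*(c + 2)*(c - 5)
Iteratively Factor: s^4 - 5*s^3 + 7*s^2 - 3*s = (s)*(s^3 - 5*s^2 + 7*s - 3) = s*(s - 1)*(s^2 - 4*s + 3) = s*(s - 3)*(s - 1)*(s - 1)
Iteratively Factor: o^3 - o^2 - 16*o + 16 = (o - 1)*(o^2 - 16) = (o - 4)*(o - 1)*(o + 4)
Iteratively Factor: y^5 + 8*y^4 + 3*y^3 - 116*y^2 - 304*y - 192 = (y + 3)*(y^4 + 5*y^3 - 12*y^2 - 80*y - 64) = (y + 1)*(y + 3)*(y^3 + 4*y^2 - 16*y - 64) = (y - 4)*(y + 1)*(y + 3)*(y^2 + 8*y + 16) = (y - 4)*(y + 1)*(y + 3)*(y + 4)*(y + 4)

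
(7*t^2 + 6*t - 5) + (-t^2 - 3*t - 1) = 6*t^2 + 3*t - 6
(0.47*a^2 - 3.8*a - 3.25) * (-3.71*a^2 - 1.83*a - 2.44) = -1.7437*a^4 + 13.2379*a^3 + 17.8647*a^2 + 15.2195*a + 7.93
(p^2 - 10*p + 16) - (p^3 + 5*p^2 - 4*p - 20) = -p^3 - 4*p^2 - 6*p + 36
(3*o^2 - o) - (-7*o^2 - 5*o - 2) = 10*o^2 + 4*o + 2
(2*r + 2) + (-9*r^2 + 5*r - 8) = -9*r^2 + 7*r - 6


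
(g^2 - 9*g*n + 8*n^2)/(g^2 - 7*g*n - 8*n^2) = (g - n)/(g + n)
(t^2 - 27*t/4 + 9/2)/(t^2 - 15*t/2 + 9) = (4*t - 3)/(2*(2*t - 3))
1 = 1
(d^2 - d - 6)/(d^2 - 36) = (d^2 - d - 6)/(d^2 - 36)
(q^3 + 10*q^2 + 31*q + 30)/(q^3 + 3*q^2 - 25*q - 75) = (q + 2)/(q - 5)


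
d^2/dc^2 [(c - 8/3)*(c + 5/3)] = 2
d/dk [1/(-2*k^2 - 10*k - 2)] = (k + 5/2)/(k^2 + 5*k + 1)^2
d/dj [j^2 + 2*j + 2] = 2*j + 2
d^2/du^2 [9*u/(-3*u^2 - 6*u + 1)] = 54*(-12*u*(u + 1)^2 + (3*u + 2)*(3*u^2 + 6*u - 1))/(3*u^2 + 6*u - 1)^3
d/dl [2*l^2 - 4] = 4*l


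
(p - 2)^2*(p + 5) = p^3 + p^2 - 16*p + 20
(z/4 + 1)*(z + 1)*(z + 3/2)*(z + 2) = z^4/4 + 17*z^3/8 + 49*z^2/8 + 29*z/4 + 3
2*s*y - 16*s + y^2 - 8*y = (2*s + y)*(y - 8)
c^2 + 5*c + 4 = (c + 1)*(c + 4)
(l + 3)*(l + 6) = l^2 + 9*l + 18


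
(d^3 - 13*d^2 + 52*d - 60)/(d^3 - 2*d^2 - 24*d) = (d^2 - 7*d + 10)/(d*(d + 4))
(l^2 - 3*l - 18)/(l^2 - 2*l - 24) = (l + 3)/(l + 4)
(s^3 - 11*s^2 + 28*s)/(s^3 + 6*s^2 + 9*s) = (s^2 - 11*s + 28)/(s^2 + 6*s + 9)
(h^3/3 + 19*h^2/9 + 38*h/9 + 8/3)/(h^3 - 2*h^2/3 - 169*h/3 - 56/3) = (3*h^3 + 19*h^2 + 38*h + 24)/(3*(3*h^3 - 2*h^2 - 169*h - 56))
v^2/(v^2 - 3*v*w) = v/(v - 3*w)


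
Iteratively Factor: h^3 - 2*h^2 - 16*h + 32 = (h + 4)*(h^2 - 6*h + 8) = (h - 4)*(h + 4)*(h - 2)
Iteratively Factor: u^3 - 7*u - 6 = (u + 2)*(u^2 - 2*u - 3) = (u - 3)*(u + 2)*(u + 1)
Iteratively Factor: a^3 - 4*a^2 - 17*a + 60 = (a + 4)*(a^2 - 8*a + 15) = (a - 3)*(a + 4)*(a - 5)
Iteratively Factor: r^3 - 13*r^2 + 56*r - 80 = (r - 4)*(r^2 - 9*r + 20) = (r - 4)^2*(r - 5)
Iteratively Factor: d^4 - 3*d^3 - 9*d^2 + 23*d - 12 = (d - 1)*(d^3 - 2*d^2 - 11*d + 12) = (d - 4)*(d - 1)*(d^2 + 2*d - 3) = (d - 4)*(d - 1)^2*(d + 3)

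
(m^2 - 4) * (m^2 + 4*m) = m^4 + 4*m^3 - 4*m^2 - 16*m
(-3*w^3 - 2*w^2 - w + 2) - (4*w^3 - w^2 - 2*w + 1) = -7*w^3 - w^2 + w + 1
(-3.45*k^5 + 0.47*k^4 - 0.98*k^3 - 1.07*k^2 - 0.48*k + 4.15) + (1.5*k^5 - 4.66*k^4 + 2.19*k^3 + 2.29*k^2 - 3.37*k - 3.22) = -1.95*k^5 - 4.19*k^4 + 1.21*k^3 + 1.22*k^2 - 3.85*k + 0.93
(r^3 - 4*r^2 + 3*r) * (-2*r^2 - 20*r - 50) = -2*r^5 - 12*r^4 + 24*r^3 + 140*r^2 - 150*r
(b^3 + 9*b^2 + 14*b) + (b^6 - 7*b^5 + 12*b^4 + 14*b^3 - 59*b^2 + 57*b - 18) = b^6 - 7*b^5 + 12*b^4 + 15*b^3 - 50*b^2 + 71*b - 18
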